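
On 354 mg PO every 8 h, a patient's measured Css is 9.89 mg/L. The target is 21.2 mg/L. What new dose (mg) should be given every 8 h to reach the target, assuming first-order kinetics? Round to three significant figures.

For first-order elimination, Css ∝ F·D/(CL·τ); F and CL are unchanged, so Css ∝ D/τ.
D₂ = D₁ × (Css,target / Css,current) = 354 × 21.2/9.89 = 758.8 mg

759 mg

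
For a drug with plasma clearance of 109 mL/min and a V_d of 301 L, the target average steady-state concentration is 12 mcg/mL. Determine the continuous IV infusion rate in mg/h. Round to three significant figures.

78.5 mg/h

Convert clearance: 109 mL/min × 60 min/h ÷ 1000 mL/L = 6.540 L/h
Rate = CL × Css = 6.540 × 12 = 78.48 mg/h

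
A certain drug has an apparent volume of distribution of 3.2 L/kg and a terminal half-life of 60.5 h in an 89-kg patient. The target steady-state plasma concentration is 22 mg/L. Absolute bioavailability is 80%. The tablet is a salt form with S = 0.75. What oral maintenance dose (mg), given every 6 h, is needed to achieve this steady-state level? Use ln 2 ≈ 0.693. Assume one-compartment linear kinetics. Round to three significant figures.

Vd = 3.2 L/kg × 89 kg = 284.8 L
CL = ln 2 · Vd / t½ = 0.693 × 284.8 / 60.5 = 3.262 L/h
D = CL × Css × τ / F / S = 3.262 × 22 × 6 / 0.8 / 0.75 = 717.6 mg

718 mg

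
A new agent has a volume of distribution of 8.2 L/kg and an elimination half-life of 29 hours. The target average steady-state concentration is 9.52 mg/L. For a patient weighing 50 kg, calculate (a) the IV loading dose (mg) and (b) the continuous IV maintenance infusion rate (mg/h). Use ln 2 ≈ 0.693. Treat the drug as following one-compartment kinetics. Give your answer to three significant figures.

Total Vd = 8.2 × 50 = 410.0 L
LD = Vd × C = 410.0 × 9.52 = 3903 mg
CL = 0.693 × Vd / t½ = 0.693 × 410.0 / 29 = 9.798 L/h
Infusion rate = CL × Css = 9.798 × 9.52 = 93.28 mg/h

(a) 3900 mg; (b) 93.3 mg/h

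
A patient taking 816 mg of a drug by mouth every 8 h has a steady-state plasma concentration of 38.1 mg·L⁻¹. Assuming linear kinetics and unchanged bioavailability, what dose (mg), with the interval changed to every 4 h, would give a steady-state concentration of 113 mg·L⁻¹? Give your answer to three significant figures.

1210 mg

With linear kinetics, Css is proportional to dose rate (D/τ) at fixed clearance.
D₂ = D₁ × (Css,target / Css,current) × (τ₂/τ₁) = 816 × (113/38.1) × (4/8) = 1210 mg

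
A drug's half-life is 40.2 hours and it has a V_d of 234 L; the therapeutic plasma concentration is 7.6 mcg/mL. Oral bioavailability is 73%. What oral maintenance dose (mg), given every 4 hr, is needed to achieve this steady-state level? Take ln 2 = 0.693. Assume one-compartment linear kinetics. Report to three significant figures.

CL = 0.693 × Vd / t½ = 0.693 × 234.0 / 40.2 = 4.034 L/h
D = CL × Css × τ / F = 4.034 × 7.6 × 4 / 0.73 = 168.0 mg

168 mg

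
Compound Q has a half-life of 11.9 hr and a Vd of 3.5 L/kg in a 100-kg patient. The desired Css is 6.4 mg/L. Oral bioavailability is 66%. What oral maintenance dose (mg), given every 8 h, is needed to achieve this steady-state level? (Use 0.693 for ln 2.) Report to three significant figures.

Vd = 3.5 L/kg × 100 kg = 350.0 L
CL = ln 2 · Vd / t½ = 0.693 × 350.0 / 11.9 = 20.38 L/h
D = CL × Css × τ / F = 20.38 × 6.4 × 8 / 0.66 = 1581 mg

1580 mg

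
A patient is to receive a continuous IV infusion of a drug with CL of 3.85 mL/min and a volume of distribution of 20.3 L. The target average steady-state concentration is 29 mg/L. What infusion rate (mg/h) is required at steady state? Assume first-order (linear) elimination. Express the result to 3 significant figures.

Convert clearance: 3.85 mL/min × 60 min/h ÷ 1000 mL/L = 0.2310 L/h
R₀ = 0.2310 × 29 = 6.699 mg/h

6.70 mg/h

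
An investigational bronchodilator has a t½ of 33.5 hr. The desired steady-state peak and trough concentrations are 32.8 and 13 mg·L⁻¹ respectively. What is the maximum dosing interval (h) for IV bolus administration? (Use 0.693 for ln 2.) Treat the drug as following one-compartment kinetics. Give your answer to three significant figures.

k = 0.693 / t½ = 0.693 / 33.5 = 0.02069 h⁻¹
Between IV bolus doses, concentration decays as C = C₀·e^(−kτ), so C_peak/C_trough = e^(kτ).
τ_max = ln(C_peak/C_trough) / k = ln(32.8/13) / 0.02069 = 0.9255 / 0.02069 = 44.73 h

44.7 h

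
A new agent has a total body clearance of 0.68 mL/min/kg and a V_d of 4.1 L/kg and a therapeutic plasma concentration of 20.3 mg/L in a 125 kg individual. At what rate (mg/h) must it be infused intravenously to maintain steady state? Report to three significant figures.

104 mg/h

CL = 0.68 mL/min/kg × 125 kg = 85.00 mL/min = 85.00 × 60/1000 = 5.100 L/h
Infusion rate = CL · Css = 5.100 L/h × 20.3 mg/L = 103.5 mg/h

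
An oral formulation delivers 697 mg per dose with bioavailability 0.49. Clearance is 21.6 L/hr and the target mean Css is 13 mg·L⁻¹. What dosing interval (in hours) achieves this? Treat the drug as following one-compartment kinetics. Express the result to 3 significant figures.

F·D/τ = CL·Css → τ = F·D / (CL·Css).
τ = 0.49 × 697 / (21.6 × 13) = 1.216 h

1.22 h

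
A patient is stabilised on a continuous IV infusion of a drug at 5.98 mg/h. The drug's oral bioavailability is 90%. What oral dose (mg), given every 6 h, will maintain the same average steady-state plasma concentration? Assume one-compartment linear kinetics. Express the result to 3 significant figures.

39.9 mg

To maintain the same Css, the systemic dosing rate must be unchanged: F·D/τ = infusion rate.
D = rate × τ / F = 5.98 × 6 / 0.9 = 39.87 mg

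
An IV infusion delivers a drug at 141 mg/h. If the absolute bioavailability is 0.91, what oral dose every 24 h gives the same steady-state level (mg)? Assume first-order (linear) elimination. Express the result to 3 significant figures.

3720 mg

To maintain the same Css, the systemic dosing rate must be unchanged: F·D/τ = infusion rate.
D = rate × τ / F = 141 × 24 / 0.91 = 3719 mg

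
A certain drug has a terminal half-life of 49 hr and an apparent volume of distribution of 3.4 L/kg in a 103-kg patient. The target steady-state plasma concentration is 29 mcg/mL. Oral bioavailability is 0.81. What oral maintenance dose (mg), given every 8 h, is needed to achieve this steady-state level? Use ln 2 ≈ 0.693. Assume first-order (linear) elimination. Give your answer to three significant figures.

1420 mg

Total Vd = 3.4 × 103 = 350.2 L
CL = ln 2 · Vd / t½ = 0.693 × 350.2 / 49 = 4.953 L/h
D = CL × Css × τ / F = 4.953 × 29 × 8 / 0.81 = 1419 mg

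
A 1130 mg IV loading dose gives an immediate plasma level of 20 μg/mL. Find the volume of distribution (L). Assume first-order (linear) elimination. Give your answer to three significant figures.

Immediately after an IV bolus, C₀ = Dose / Vd, so Vd = Dose / C₀.
Vd = 1130 / 20 = 56.50 L

56.5 L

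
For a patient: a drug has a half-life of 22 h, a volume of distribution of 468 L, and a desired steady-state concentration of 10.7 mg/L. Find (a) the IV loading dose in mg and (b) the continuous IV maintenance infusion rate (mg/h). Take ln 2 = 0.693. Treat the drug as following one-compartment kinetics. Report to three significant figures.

(a) 5010 mg; (b) 158 mg/h

LD = Vd × C = 468.0 × 10.7 = 5008 mg
CL = 0.693 × Vd / t½ = 0.693 × 468.0 / 22 = 14.74 L/h
Infusion rate = CL × Css = 14.74 × 10.7 = 157.7 mg/h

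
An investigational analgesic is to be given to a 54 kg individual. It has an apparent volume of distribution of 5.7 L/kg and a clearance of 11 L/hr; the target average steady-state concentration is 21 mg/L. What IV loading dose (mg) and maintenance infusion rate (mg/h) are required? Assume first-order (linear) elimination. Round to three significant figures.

(a) 6460 mg; (b) 231 mg/h

Vd = 5.7 L/kg × 54 kg = 307.8 L
Loading dose = Vd × C = 307.8 × 21 = 6464 mg
Maintenance infusion rate = CL × Css = 11.00 × 21 = 231.0 mg/h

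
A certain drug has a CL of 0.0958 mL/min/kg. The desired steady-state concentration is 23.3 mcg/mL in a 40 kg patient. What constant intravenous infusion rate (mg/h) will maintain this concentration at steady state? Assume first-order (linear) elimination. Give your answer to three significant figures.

5.36 mg/h

CL = 0.0958 mL/min/kg × 40 kg = 3.832 mL/min = 3.832 × 60/1000 = 0.2299 L/h
At steady state, infusion rate equals elimination rate: rate in = CL × Css.
Infusion rate = CL · Css = 0.2299 L/h × 23.3 mg/L = 5.357 mg/h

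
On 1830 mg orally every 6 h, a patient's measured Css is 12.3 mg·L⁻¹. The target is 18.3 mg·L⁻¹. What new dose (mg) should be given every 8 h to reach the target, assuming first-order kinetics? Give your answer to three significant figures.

3630 mg

With linear kinetics, Css is proportional to dose rate (D/τ) at fixed clearance.
D₂ = D₁ × (Css,target / Css,current) × (τ₂/τ₁) = 1830 × (18.3/12.3) × (8/6) = 3630 mg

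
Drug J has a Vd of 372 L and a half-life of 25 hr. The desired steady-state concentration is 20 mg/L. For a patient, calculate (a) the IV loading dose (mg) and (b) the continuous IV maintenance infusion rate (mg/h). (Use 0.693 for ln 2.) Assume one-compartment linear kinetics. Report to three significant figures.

(a) 7440 mg; (b) 206 mg/h

LD = Vd × C = 372.0 × 20 = 7440 mg
CL = 0.693 × Vd / t½ = 0.693 × 372.0 / 25 = 10.31 L/h
Infusion rate = CL × Css = 10.31 × 20 = 206.2 mg/h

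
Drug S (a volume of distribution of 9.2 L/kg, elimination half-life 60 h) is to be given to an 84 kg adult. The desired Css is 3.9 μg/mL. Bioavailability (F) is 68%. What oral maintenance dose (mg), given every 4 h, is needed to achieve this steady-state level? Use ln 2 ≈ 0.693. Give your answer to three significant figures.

Total Vd = 9.2 × 84 = 772.8 L
CL = 0.693 × Vd / t½ = 0.693 × 772.8 / 60 = 8.926 L/h
D = CL × Css × τ / F = 8.926 × 3.9 × 4 / 0.68 = 204.8 mg

205 mg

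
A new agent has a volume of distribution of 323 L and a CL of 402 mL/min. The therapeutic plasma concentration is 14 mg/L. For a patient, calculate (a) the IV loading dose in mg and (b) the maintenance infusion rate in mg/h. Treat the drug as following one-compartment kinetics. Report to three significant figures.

LD = Vd · C_target = 323.0 × 14 = 4522 mg
CL = 402 mL/min × 60/1000 = 24.12 L/h
Maintenance infusion rate = CL × Css = 24.12 × 14 = 337.7 mg/h

(a) 4520 mg; (b) 338 mg/h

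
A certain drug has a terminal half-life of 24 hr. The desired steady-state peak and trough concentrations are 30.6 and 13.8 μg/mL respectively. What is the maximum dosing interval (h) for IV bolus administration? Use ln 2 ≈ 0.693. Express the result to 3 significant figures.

27.6 h

k = 0.693 / t½ = 0.693 / 24 = 0.02888 h⁻¹
Between IV bolus doses, concentration decays as C = C₀·e^(−kτ), so C_peak/C_trough = e^(kτ).
τ_max = ln(C_peak/C_trough) / k = ln(30.6/13.8) / 0.02888 = 0.7963 / 0.02888 = 27.57 h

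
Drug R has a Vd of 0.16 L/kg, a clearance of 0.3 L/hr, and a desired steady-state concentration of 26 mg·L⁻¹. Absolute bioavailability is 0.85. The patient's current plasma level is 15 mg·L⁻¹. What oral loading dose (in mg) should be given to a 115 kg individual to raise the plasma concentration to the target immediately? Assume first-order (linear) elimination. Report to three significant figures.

238 mg

Vd = 0.16 L/kg × 115 kg = 18.40 L
Concentration deficit ΔC = 26 − 15 = 11.00 mg/L
LD = Vd × ΔC / F = 18.40 × 11.00 / 0.85 = 238.1 mg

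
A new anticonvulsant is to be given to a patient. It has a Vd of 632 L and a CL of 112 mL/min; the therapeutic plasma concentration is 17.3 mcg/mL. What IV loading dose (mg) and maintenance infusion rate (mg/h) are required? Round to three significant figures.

(a) 10900 mg; (b) 116 mg/h

LD = Vd · C_target = 632.0 × 17.3 = 10930 mg
CL = 112 mL/min = 112 × 0.06 = 6.720 L/h
Infusion rate = 6.720 L/h × 17.3 mg/L = 116.3 mg/h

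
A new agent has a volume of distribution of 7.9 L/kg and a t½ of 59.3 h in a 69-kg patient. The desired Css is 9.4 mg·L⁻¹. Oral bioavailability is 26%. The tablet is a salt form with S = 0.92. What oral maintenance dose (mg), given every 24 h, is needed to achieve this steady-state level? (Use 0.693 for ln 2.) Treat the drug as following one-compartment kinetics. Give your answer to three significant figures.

Vd = 7.9 L/kg × 69 kg = 545.1 L
CL = ln 2 · Vd / t½ = 0.693 × 545.1 / 59.3 = 6.370 L/h
D = CL × Css × τ / F / S = 6.370 × 9.4 × 24 / 0.26 / 0.92 = 6008 mg

6010 mg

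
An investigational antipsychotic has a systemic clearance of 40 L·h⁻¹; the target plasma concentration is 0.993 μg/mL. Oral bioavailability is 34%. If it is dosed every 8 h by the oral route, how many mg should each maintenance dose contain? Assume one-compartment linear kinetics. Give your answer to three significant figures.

D = CL × Css × τ / F = 40.00 × 0.993 × 8 / 0.34 = 934.6 mg

935 mg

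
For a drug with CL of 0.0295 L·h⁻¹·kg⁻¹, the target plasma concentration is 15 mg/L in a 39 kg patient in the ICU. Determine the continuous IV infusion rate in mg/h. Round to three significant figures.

17.3 mg/h

CL = 0.0295 L·h⁻¹·kg⁻¹ × 39 kg = 1.151 L/h
Rate = CL × Css = 1.151 × 15 = 17.27 mg/h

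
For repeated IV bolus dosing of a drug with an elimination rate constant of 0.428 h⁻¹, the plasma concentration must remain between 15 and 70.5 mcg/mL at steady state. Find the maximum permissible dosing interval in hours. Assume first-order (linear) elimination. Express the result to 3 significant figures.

Between IV bolus doses, concentration decays as C = C₀·e^(−kτ), so C_peak/C_trough = e^(kτ).
τ_max = ln(C_peak/C_trough) / k = ln(70.5/15) / 0.4280 = 1.548 / 0.4280 = 3.617 h

3.62 h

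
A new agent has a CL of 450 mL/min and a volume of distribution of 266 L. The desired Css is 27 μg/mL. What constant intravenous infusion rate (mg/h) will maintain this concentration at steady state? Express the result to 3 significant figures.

CL = 450 mL/min = 450 × 0.06 = 27.00 L/h
At steady state, infusion rate equals elimination rate: rate in = CL × Css.
Rate = CL × Css = 27.00 × 27 = 729.0 mg/h

729 mg/h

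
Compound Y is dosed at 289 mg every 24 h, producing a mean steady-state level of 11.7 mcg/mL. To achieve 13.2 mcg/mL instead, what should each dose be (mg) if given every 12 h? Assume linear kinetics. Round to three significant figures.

163 mg

With linear kinetics, Css is proportional to dose rate (D/τ) at fixed clearance.
D₂ = D₁ × (Css,target / Css,current) × (τ₂/τ₁) = 289 × (13.2/11.7) × (12/24) = 163.0 mg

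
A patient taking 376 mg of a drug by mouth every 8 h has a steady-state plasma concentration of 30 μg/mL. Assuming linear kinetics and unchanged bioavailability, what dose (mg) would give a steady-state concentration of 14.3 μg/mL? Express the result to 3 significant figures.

179 mg

With linear kinetics, Css is proportional to dose rate (D/τ) at fixed clearance.
D₂ = D₁ × (Css,target / Css,current) = 376 × 14.3/30 = 179.2 mg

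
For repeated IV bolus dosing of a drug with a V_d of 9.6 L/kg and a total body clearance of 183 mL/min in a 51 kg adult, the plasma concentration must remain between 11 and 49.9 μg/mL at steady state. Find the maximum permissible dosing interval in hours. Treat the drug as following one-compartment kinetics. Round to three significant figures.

Vd(total) = 51 kg × 9.6 L/kg = 489.6 L
CL = 183 mL/min = 183 × 0.06 = 10.98 L/h
k = CL / Vd = 10.98 / 489.6 = 0.02243 h⁻¹
Between IV bolus doses, concentration decays as C = C₀·e^(−kτ), so C_peak/C_trough = e^(kτ).
τ_max = ln(C_peak/C_trough) / k = ln(49.9/11) / 0.02243 = 1.512 / 0.02243 = 67.41 h

67.4 h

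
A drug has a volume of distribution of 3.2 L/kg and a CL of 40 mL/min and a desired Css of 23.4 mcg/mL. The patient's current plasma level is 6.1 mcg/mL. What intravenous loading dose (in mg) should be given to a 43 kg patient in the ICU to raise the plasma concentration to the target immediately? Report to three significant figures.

2380 mg

Vd(total) = 43 kg × 3.2 L/kg = 137.6 L
Concentration deficit ΔC = 23.4 − 6.1 = 17.30 mg/L
LD = Vd × ΔC = 137.6 × 17.30 = 2380 mg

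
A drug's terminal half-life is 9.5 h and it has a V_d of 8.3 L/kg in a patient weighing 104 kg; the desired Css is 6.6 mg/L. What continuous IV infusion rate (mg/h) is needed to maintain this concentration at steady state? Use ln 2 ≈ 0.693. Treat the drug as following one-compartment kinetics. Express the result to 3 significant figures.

416 mg/h

Total Vd = 8.3 × 104 = 863.2 L
k = 0.693/9.5 = 0.07295 h⁻¹, so CL = k·Vd = 0.07295 × 863.2 = 62.97 L/h
Infusion rate = CL × Css = 62.97 × 6.6 = 415.6 mg/h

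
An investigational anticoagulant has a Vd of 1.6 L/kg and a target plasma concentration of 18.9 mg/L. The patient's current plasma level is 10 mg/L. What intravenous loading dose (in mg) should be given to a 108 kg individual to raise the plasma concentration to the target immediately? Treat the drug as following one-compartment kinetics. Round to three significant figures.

1540 mg

Vd(total) = 108 kg × 1.6 L/kg = 172.8 L
The loading dose fills Vd to the target concentration.
Concentration deficit ΔC = 18.9 − 10 = 8.900 mg/L
LD = Vd × ΔC = 172.8 × 8.900 = 1538 mg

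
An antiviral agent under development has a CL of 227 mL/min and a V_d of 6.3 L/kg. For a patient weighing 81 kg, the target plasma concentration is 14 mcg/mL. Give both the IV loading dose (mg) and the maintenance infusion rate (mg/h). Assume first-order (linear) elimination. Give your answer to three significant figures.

Vd(total) = 81 kg × 6.3 L/kg = 510.3 L
Loading: fill Vd to C_target → 510.3 L × 14 mg/L = 7144 mg
CL = 227 mL/min = 227 × 0.06 = 13.62 L/h
Infusion rate = 13.62 L/h × 14 mg/L = 190.7 mg/h

(a) 7140 mg; (b) 191 mg/h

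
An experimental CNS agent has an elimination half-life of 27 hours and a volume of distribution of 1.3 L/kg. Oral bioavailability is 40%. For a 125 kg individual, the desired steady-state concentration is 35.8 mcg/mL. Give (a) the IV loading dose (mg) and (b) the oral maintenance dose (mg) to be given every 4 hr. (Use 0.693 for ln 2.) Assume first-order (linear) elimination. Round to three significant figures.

(a) 5820 mg; (b) 1490 mg

Vd(total) = 125 kg × 1.3 L/kg = 162.5 L
LD = Vd × C = 162.5 × 35.8 = 5818 mg
CL = 0.693 × Vd / t½ = 0.693 × 162.5 / 27 = 4.171 L/h
D = CL × Css × τ / F = 4.171 × 35.8 × 4 / 0.4 = 1493 mg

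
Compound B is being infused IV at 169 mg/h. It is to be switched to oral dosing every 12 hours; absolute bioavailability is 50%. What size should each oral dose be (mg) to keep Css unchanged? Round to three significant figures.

To maintain the same Css, the systemic dosing rate must be unchanged: F·D/τ = infusion rate.
D = rate × τ / F = 169 × 12 / 0.5 = 4056 mg

4060 mg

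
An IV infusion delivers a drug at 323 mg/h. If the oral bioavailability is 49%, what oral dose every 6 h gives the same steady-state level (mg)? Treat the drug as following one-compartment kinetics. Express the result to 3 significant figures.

3960 mg

To maintain the same Css, the systemic dosing rate must be unchanged: F·D/τ = infusion rate.
D = rate × τ / F = 323 × 6 / 0.49 = 3955 mg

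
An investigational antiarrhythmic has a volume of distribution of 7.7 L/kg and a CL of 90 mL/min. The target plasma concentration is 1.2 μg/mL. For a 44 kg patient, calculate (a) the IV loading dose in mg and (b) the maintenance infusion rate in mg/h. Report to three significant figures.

(a) 407 mg; (b) 6.48 mg/h

Vd(total) = 44 kg × 7.7 L/kg = 338.8 L
Loading: fill Vd to C_target → 338.8 L × 1.2 mg/L = 406.6 mg
Convert clearance: 90 mL/min × 60 min/h ÷ 1000 mL/L = 5.400 L/h
Infusion rate = 5.400 L/h × 1.2 mg/L = 6.480 mg/h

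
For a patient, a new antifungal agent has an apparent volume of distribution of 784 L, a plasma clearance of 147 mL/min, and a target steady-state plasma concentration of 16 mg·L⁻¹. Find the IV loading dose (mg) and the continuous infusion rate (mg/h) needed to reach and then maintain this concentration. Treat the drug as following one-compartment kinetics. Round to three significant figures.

LD = Vd · C_target = 784.0 × 16 = 12540 mg
CL = 147 mL/min = 147 × 0.06 = 8.820 L/h
Maintenance: replace elimination → rate = CL × Css = 8.820 × 16 = 141.1 mg/h

(a) 12500 mg; (b) 141 mg/h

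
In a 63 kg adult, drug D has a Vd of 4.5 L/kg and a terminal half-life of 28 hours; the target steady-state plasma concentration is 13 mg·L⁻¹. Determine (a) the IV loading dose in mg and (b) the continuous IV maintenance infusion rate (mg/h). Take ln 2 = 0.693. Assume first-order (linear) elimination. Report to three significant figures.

Vd(total) = 63 kg × 4.5 L/kg = 283.5 L
LD = Vd × C = 283.5 × 13 = 3686 mg
CL = 0.693 × Vd / t½ = 0.693 × 283.5 / 28 = 7.017 L/h
Infusion rate = CL × Css = 7.017 × 13 = 91.22 mg/h

(a) 3690 mg; (b) 91.2 mg/h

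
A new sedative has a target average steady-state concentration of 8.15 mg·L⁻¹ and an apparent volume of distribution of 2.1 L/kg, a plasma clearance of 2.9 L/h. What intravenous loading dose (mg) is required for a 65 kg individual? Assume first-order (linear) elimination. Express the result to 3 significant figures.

Total Vd = 2.1 × 65 = 136.5 L
LD = Vd × C = 136.5 × 8.150 = 1112 mg

1110 mg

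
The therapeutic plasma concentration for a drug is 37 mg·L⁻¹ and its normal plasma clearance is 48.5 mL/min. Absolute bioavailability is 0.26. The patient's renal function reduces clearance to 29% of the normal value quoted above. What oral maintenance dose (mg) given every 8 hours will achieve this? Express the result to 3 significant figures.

961 mg

CL = 48.5 mL/min × 60/1000 = 2.910 L/h
Patient clearance = 0.29 × 2.910 = 0.8439 L/h
At steady state, dose per interval replaces the amount cleared in that interval: F·D/τ = CL·Css.
D = CL × Css × τ / F = 0.8439 × 37 × 8 / 0.26 = 960.7 mg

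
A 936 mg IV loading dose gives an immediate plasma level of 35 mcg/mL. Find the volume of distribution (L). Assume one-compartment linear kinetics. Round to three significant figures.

26.7 L

Immediately after an IV bolus, C₀ = Dose / Vd, so Vd = Dose / C₀.
Vd = 936 / 35 = 26.74 L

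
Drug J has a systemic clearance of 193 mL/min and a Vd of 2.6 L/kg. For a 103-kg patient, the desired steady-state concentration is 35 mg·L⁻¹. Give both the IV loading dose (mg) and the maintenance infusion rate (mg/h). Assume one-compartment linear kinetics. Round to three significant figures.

Vd(total) = 103 kg × 2.6 L/kg = 267.8 L
LD = Vd · C_target = 267.8 × 35 = 9373 mg
CL = 193 mL/min = 193 × 0.06 = 11.58 L/h
Maintenance: replace elimination → rate = CL × Css = 11.58 × 35 = 405.3 mg/h

(a) 9370 mg; (b) 405 mg/h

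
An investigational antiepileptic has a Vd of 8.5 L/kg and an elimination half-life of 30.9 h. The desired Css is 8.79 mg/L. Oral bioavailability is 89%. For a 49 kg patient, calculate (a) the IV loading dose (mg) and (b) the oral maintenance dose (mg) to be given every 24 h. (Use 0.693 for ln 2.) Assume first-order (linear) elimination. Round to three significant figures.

(a) 3660 mg; (b) 2210 mg

Vd(total) = 49 kg × 8.5 L/kg = 416.5 L
LD = Vd × C = 416.5 × 8.79 = 3661 mg
CL = 0.693 × Vd / t½ = 0.693 × 416.5 / 30.9 = 9.341 L/h
D = CL × Css × τ / F = 9.341 × 8.79 × 24 / 0.89 = 2214 mg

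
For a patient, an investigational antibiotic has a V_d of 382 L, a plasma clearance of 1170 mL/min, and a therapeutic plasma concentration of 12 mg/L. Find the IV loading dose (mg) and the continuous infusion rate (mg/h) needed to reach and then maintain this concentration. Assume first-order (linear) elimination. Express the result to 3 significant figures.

(a) 4580 mg; (b) 842 mg/h

LD = Vd · C_target = 382.0 × 12 = 4584 mg
CL = 1170 mL/min × 60/1000 = 70.20 L/h
Infusion rate = 70.20 L/h × 12 mg/L = 842.4 mg/h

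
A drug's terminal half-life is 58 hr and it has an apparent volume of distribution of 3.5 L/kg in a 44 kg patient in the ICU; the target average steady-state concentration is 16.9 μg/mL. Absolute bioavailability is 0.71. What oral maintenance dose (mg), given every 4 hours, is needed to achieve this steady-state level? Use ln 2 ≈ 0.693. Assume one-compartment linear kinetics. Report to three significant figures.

175 mg

Vd(total) = 44 kg × 3.5 L/kg = 154.0 L
CL = 0.693 × Vd / t½ = 0.693 × 154.0 / 58 = 1.840 L/h
D = CL × Css × τ / F = 1.840 × 16.9 × 4 / 0.71 = 175.2 mg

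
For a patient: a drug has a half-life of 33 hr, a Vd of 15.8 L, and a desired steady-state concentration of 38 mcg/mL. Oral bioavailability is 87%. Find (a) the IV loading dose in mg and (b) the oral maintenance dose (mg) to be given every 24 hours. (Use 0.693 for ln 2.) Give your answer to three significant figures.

(a) 600 mg; (b) 348 mg

LD = Vd × C = 15.80 × 38 = 600.4 mg
CL = 0.693 × Vd / t½ = 0.693 × 15.80 / 33 = 0.3318 L/h
D = CL × Css × τ / F = 0.3318 × 38 × 24 / 0.87 = 347.8 mg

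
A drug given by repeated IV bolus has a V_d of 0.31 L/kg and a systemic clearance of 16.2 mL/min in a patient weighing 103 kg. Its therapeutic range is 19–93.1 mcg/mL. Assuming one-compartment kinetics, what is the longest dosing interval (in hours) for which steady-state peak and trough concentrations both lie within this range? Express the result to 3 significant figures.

52.2 h

Vd = 0.31 L/kg × 103 kg = 31.93 L
CL = 16.2 mL/min = 16.2 × 0.06 = 0.9720 L/h
k = CL / Vd = 0.9720 / 31.93 = 0.03044 h⁻¹
Between IV bolus doses, concentration decays as C = C₀·e^(−kτ), so C_peak/C_trough = e^(kτ).
τ_max = ln(C_peak/C_trough) / k = ln(93.1/19) / 0.03044 = 1.589 / 0.03044 = 52.20 h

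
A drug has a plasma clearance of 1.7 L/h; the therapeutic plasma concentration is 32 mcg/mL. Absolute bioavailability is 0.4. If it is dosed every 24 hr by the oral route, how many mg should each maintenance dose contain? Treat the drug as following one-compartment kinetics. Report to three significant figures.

3260 mg

D = CL × Css × τ / F = 1.700 × 32 × 24 / 0.4 = 3264 mg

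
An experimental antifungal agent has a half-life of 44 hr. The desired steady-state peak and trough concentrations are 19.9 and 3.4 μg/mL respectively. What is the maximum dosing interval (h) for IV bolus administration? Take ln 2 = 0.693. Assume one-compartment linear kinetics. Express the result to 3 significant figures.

k = 0.693 / t½ = 0.693 / 44 = 0.01575 h⁻¹
Between IV bolus doses, concentration decays as C = C₀·e^(−kτ), so C_peak/C_trough = e^(kτ).
τ_max = ln(C_peak/C_trough) / k = ln(19.9/3.4) / 0.01575 = 1.767 / 0.01575 = 112.2 h

112 h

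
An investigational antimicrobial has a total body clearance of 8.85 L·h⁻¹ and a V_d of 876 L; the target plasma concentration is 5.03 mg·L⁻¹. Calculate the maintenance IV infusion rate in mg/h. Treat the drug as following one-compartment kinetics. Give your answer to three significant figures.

44.5 mg/h

Rate = CL × Css = 8.850 × 5.03 = 44.52 mg/h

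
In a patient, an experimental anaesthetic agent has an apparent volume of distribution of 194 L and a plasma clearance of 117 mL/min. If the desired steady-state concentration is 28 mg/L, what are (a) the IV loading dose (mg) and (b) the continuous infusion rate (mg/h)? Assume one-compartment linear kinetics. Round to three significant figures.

Loading dose = Vd × C = 194.0 × 28 = 5432 mg
CL = 117 mL/min × 60/1000 = 7.020 L/h
Maintenance infusion rate = CL × Css = 7.020 × 28 = 196.6 mg/h

(a) 5430 mg; (b) 197 mg/h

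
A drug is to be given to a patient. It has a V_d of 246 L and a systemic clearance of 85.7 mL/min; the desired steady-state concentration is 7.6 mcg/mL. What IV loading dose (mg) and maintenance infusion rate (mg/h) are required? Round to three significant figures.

Loading: fill Vd to C_target → 246.0 L × 7.6 mg/L = 1870 mg
CL = 85.7 mL/min = 85.7 × 0.06 = 5.142 L/h
Maintenance infusion rate = CL × Css = 5.142 × 7.6 = 39.08 mg/h

(a) 1870 mg; (b) 39.1 mg/h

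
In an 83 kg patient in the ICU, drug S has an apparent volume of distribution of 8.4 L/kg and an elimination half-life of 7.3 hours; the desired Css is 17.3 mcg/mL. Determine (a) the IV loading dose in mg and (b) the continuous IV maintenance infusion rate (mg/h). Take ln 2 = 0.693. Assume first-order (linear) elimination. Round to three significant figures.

Total Vd = 8.4 × 83 = 697.2 L
LD = Vd × C = 697.2 × 17.3 = 12060 mg
CL = 0.693 × Vd / t½ = 0.693 × 697.2 / 7.3 = 66.19 L/h
Infusion rate = CL × Css = 66.19 × 17.3 = 1145 mg/h

(a) 12100 mg; (b) 1150 mg/h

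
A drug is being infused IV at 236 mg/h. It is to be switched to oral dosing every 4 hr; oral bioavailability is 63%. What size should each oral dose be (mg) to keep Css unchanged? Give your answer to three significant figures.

To maintain the same Css, the systemic dosing rate must be unchanged: F·D/τ = infusion rate.
D = rate × τ / F = 236 × 4 / 0.63 = 1498 mg

1500 mg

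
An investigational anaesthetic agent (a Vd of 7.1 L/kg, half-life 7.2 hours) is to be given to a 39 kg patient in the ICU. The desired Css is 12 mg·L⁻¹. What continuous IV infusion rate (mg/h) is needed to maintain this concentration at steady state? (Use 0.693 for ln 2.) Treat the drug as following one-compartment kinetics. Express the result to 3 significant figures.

Vd(total) = 39 kg × 7.1 L/kg = 276.9 L
CL = 0.693 × Vd / t½ = 0.693 × 276.9 / 7.2 = 26.65 L/h
Infusion rate = CL × Css = 26.65 × 12 = 319.8 mg/h

320 mg/h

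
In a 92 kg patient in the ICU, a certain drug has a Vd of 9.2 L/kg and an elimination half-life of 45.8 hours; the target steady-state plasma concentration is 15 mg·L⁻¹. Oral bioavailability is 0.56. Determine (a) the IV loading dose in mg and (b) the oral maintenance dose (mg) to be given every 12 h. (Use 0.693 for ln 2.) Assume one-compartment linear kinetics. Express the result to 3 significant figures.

Vd = 9.2 L/kg × 92 kg = 846.4 L
LD = Vd × C = 846.4 × 15 = 12700 mg
CL = 0.693 × Vd / t½ = 0.693 × 846.4 / 45.8 = 12.81 L/h
D = CL × Css × τ / F = 12.81 × 15 × 12 / 0.56 = 4118 mg

(a) 12700 mg; (b) 4120 mg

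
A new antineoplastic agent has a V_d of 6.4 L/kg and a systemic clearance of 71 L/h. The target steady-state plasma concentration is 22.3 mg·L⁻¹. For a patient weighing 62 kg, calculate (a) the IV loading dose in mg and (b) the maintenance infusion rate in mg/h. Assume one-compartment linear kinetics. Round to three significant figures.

(a) 8850 mg; (b) 1580 mg/h

Vd = 6.4 L/kg × 62 kg = 396.8 L
Loading dose = Vd × C = 396.8 × 22.3 = 8849 mg
Maintenance: replace elimination → rate = CL × Css = 71.00 × 22.3 = 1583 mg/h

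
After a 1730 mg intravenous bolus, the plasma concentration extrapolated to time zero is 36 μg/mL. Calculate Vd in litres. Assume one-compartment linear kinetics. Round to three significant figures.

48.1 L

Immediately after an IV bolus, C₀ = Dose / Vd, so Vd = Dose / C₀.
Vd = 1730 / 36 = 48.06 L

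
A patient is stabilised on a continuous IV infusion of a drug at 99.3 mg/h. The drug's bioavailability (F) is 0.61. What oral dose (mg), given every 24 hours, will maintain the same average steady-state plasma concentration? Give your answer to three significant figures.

To maintain the same Css, the systemic dosing rate must be unchanged: F·D/τ = infusion rate.
D = rate × τ / F = 99.3 × 24 / 0.61 = 3907 mg

3910 mg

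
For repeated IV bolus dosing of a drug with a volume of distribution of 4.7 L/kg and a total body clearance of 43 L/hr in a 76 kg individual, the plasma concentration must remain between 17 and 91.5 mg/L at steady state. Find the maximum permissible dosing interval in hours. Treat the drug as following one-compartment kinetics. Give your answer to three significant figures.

Total Vd = 4.7 × 76 = 357.2 L
k = CL / Vd = 43.00 / 357.2 = 0.1204 h⁻¹
Between IV bolus doses, concentration decays as C = C₀·e^(−kτ), so C_peak/C_trough = e^(kτ).
τ_max = ln(C_peak/C_trough) / k = ln(91.5/17) / 0.1204 = 1.683 / 0.1204 = 13.98 h

14.0 h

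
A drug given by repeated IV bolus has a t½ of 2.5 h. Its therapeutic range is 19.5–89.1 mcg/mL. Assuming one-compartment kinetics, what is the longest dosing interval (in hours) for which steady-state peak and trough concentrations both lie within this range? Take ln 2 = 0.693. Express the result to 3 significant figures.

k = 0.693 / t½ = 0.693 / 2.5 = 0.2772 h⁻¹
Between IV bolus doses, concentration decays as C = C₀·e^(−kτ), so C_peak/C_trough = e^(kτ).
τ_max = ln(C_peak/C_trough) / k = ln(89.1/19.5) / 0.2772 = 1.519 / 0.2772 = 5.480 h

5.48 h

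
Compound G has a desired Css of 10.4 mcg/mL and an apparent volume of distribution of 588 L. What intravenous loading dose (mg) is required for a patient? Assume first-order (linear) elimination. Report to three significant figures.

6120 mg

LD = Vd × C = 588.0 × 10.40 = 6115 mg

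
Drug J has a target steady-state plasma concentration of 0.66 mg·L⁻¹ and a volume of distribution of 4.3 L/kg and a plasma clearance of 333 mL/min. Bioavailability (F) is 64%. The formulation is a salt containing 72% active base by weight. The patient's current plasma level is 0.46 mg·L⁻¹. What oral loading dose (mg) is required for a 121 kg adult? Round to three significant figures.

226 mg

Vd = 4.3 L/kg × 121 kg = 520.3 L
Concentration deficit ΔC = 0.66 − 0.46 = 0.2000 mg/L
LD = Vd × ΔC / F / S = 520.3 × 0.2000 / 0.64 / 0.72 = 225.8 mg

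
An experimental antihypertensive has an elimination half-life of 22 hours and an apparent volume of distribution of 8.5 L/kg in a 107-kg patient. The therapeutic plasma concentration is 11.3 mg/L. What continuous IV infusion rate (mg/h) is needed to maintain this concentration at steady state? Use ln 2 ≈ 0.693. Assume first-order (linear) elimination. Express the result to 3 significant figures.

324 mg/h

Vd(total) = 107 kg × 8.5 L/kg = 909.5 L
k = 0.693/22 = 0.03150 h⁻¹, so CL = k·Vd = 0.03150 × 909.5 = 28.65 L/h
Infusion rate = CL × Css = 28.65 × 11.3 = 323.7 mg/h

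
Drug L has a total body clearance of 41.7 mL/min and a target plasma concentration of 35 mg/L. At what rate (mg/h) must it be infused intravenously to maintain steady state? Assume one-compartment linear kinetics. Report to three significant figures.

87.6 mg/h

Convert clearance: 41.7 mL/min × 60 min/h ÷ 1000 mL/L = 2.502 L/h
Rate = CL × Css = 2.502 × 35 = 87.57 mg/h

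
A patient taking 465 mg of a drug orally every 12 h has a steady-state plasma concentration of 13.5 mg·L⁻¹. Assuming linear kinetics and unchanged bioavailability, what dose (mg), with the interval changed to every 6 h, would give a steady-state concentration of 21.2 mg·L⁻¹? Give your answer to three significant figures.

365 mg

With linear kinetics, Css is proportional to dose rate (D/τ) at fixed clearance.
D₂ = D₁ × (Css,target / Css,current) × (τ₂/τ₁) = 465 × (21.2/13.5) × (6/12) = 365.1 mg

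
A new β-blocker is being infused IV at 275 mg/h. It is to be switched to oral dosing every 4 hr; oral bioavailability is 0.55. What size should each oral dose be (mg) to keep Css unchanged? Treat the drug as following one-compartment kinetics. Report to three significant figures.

2000 mg

To maintain the same Css, the systemic dosing rate must be unchanged: F·D/τ = infusion rate.
D = rate × τ / F = 275 × 4 / 0.55 = 2000 mg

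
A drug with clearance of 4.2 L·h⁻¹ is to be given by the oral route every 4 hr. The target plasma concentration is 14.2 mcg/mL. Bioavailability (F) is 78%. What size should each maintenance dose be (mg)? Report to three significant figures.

306 mg

At steady state, dose per interval replaces the amount cleared in that interval: F·D/τ = CL·Css.
D = CL × Css × τ / F = 4.200 × 14.2 × 4 / 0.78 = 305.8 mg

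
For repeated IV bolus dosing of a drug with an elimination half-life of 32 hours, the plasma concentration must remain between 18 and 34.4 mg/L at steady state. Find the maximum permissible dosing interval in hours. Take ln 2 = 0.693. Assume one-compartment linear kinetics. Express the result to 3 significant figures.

29.9 h

k = 0.693 / t½ = 0.693 / 32 = 0.02166 h⁻¹
Between IV bolus doses, concentration decays as C = C₀·e^(−kτ), so C_peak/C_trough = e^(kτ).
τ_max = ln(C_peak/C_trough) / k = ln(34.4/18) / 0.02166 = 0.6477 / 0.02166 = 29.90 h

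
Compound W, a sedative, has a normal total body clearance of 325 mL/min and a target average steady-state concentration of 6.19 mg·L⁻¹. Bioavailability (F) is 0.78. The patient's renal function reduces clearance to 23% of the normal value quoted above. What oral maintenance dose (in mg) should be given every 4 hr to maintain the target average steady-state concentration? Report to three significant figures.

Convert clearance: 325 mL/min × 60 min/h ÷ 1000 mL/L = 19.50 L/h
Patient clearance = 0.23 × 19.50 = 4.485 L/h
D = CL × Css × τ / F = 4.485 × 6.19 × 4 / 0.78 = 142.4 mg

142 mg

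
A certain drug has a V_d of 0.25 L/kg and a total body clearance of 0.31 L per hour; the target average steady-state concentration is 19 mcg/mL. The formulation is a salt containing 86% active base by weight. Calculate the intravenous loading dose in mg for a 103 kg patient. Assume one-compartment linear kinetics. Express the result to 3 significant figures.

569 mg

Total Vd = 0.25 × 103 = 25.75 L
LD = Vd × C / S = 25.75 × 19.00 / 0.86 = 568.9 mg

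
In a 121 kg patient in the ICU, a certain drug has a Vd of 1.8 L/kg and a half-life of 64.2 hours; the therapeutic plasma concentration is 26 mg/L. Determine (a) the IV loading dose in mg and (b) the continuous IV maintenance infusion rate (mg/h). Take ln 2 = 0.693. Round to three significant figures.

Vd = 1.8 L/kg × 121 kg = 217.8 L
LD = Vd × C = 217.8 × 26 = 5663 mg
CL = 0.693 × Vd / t½ = 0.693 × 217.8 / 64.2 = 2.351 L/h
Infusion rate = CL × Css = 2.351 × 26 = 61.13 mg/h

(a) 5660 mg; (b) 61.1 mg/h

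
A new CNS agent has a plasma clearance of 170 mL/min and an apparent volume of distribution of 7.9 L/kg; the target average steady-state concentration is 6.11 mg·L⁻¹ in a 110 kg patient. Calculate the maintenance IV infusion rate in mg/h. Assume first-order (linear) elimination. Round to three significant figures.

CL = 170 mL/min × 60/1000 = 10.20 L/h
At steady state, infusion rate equals elimination rate: rate in = CL × Css.
Infusion rate = CL · Css = 10.20 L/h × 6.11 mg/L = 62.32 mg/h

62.3 mg/h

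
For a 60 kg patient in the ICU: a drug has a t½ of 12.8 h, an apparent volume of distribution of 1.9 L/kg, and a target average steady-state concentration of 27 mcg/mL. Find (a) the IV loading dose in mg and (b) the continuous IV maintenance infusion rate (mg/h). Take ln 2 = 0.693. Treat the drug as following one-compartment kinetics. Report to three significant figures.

(a) 3080 mg; (b) 167 mg/h

Total Vd = 1.9 × 60 = 114.0 L
LD = Vd × C = 114.0 × 27 = 3078 mg
CL = 0.693 × Vd / t½ = 0.693 × 114.0 / 12.8 = 6.172 L/h
Infusion rate = CL × Css = 6.172 × 27 = 166.6 mg/h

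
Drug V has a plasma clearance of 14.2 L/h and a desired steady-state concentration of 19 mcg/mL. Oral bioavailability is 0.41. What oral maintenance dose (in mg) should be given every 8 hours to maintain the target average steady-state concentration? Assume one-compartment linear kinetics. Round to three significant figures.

D = CL × Css × τ / F = 14.20 × 19 × 8 / 0.41 = 5264 mg

5260 mg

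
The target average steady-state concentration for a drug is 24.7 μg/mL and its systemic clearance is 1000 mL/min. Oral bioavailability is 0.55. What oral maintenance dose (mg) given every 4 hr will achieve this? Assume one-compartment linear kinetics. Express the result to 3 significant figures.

CL = 1000 mL/min = 1000 × 0.06 = 60.00 L/h
D = CL × Css × τ / F = 60.00 × 24.7 × 4 / 0.55 = 10780 mg

10800 mg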